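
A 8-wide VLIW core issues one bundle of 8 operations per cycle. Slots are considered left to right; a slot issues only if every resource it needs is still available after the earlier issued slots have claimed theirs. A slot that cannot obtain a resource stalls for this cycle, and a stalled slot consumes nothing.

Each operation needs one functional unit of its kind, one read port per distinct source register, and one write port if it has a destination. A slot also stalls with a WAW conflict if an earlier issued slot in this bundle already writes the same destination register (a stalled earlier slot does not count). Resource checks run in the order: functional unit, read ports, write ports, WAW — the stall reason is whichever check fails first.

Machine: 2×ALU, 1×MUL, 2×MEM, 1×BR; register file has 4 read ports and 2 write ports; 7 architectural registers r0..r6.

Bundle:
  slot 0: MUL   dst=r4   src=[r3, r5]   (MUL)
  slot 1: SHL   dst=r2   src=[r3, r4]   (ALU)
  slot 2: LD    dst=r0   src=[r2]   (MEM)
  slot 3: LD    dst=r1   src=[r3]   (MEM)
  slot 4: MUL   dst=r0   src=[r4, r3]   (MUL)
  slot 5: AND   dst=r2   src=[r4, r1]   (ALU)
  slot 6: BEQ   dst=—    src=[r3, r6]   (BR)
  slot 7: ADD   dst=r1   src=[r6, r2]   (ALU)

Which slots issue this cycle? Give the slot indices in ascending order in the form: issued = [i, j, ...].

issued = [0, 1]

[0] MUL needs rd=2 wr=1: ok; after: ALU=2 MUL=0 MEM=2 BR=1, R=2, W=1
[1] ALU needs rd=2 wr=1: ok; after: ALU=1 MUL=0 MEM=2 BR=1, R=0, W=0
[2] MEM needs rd=1 wr=1: RD_PORT; after: ALU=1 MUL=0 MEM=2 BR=1, R=0, W=0
[3] MEM needs rd=1 wr=1: RD_PORT; after: ALU=1 MUL=0 MEM=2 BR=1, R=0, W=0
[4] MUL needs rd=2 wr=1: FU; after: ALU=1 MUL=0 MEM=2 BR=1, R=0, W=0
[5] ALU needs rd=2 wr=1: RD_PORT; after: ALU=1 MUL=0 MEM=2 BR=1, R=0, W=0
[6] BR needs rd=2 wr=0: RD_PORT; after: ALU=1 MUL=0 MEM=2 BR=1, R=0, W=0
[7] ALU needs rd=2 wr=1: RD_PORT; after: ALU=1 MUL=0 MEM=2 BR=1, R=0, W=0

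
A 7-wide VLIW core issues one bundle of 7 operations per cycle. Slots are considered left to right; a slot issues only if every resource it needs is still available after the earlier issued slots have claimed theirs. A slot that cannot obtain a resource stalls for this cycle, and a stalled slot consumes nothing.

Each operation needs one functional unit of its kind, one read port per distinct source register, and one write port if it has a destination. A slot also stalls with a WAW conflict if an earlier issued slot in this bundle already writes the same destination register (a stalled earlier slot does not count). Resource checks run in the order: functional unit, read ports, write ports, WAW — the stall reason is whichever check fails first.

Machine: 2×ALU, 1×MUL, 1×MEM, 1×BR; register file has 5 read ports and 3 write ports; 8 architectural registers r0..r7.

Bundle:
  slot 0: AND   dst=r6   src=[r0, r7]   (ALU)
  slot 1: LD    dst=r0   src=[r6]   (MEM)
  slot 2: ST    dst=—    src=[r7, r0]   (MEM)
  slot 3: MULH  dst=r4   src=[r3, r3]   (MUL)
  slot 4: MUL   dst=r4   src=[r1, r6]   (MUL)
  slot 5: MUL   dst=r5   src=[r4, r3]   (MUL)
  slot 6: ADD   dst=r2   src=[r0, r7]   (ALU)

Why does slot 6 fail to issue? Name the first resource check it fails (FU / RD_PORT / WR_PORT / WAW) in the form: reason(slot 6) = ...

reason(slot 6) = RD_PORT

  0. ALU→r6 ⇒ go  {1A/1Mu/1Ld/1B | 3r 2w}
  1. MEM→r0 ⇒ go  {1A/1Mu/0Ld/1B | 2r 1w}
  2. MEM ⇒ no(FU)  {1A/1Mu/0Ld/1B | 2r 1w}
  3. MUL→r4 ⇒ go  {1A/0Mu/0Ld/1B | 1r 0w}
  4. MUL→r4 ⇒ no(FU)  {1A/0Mu/0Ld/1B | 1r 0w}
  5. MUL→r5 ⇒ no(FU)  {1A/0Mu/0Ld/1B | 1r 0w}
  6. ALU→r2 ⇒ no(RD_PORT)  {1A/0Mu/0Ld/1B | 1r 0w}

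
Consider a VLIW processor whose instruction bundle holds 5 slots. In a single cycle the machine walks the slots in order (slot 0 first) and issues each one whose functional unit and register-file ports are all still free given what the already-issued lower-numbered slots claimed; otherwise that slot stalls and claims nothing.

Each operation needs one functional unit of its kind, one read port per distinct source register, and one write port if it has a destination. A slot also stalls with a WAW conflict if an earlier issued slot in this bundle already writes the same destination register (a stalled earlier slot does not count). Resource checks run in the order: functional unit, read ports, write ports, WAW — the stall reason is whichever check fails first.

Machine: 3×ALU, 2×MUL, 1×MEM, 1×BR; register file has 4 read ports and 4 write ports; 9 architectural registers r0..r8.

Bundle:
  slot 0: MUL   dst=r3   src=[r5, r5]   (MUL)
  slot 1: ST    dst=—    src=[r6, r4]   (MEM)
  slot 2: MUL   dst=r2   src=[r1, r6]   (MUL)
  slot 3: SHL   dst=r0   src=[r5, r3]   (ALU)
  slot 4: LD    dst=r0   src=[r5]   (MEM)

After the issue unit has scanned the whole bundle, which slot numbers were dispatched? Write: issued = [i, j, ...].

issued = [0, 1]

  0. MUL→r3 ⇒ go  {3A/1Mu/1Ld/1B | 3r 3w}
  1. MEM ⇒ go  {3A/1Mu/0Ld/1B | 1r 3w}
  2. MUL→r2 ⇒ no(RD_PORT)  {3A/1Mu/0Ld/1B | 1r 3w}
  3. ALU→r0 ⇒ no(RD_PORT)  {3A/1Mu/0Ld/1B | 1r 3w}
  4. MEM→r0 ⇒ no(FU)  {3A/1Mu/0Ld/1B | 1r 3w}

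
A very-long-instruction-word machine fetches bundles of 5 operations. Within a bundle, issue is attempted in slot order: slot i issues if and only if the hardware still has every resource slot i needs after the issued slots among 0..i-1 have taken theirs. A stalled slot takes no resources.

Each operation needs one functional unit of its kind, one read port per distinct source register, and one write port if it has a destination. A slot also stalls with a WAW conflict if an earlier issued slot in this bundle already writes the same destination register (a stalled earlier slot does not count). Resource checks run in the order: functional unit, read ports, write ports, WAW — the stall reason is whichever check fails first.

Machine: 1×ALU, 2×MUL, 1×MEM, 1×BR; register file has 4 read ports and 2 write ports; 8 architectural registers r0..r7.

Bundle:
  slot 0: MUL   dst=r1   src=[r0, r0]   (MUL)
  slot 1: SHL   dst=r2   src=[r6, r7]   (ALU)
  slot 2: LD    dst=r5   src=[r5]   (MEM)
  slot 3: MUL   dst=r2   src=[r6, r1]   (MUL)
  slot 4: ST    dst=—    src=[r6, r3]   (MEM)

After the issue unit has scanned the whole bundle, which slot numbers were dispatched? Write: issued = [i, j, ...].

  0. MUL→r1 ⇒ go  {1A/1Mu/1Ld/1B | 3r 1w}
  1. ALU→r2 ⇒ go  {0A/1Mu/1Ld/1B | 1r 0w}
  2. MEM→r5 ⇒ no(WR_PORT)  {0A/1Mu/1Ld/1B | 1r 0w}
  3. MUL→r2 ⇒ no(RD_PORT)  {0A/1Mu/1Ld/1B | 1r 0w}
  4. MEM ⇒ no(RD_PORT)  {0A/1Mu/1Ld/1B | 1r 0w}

issued = [0, 1]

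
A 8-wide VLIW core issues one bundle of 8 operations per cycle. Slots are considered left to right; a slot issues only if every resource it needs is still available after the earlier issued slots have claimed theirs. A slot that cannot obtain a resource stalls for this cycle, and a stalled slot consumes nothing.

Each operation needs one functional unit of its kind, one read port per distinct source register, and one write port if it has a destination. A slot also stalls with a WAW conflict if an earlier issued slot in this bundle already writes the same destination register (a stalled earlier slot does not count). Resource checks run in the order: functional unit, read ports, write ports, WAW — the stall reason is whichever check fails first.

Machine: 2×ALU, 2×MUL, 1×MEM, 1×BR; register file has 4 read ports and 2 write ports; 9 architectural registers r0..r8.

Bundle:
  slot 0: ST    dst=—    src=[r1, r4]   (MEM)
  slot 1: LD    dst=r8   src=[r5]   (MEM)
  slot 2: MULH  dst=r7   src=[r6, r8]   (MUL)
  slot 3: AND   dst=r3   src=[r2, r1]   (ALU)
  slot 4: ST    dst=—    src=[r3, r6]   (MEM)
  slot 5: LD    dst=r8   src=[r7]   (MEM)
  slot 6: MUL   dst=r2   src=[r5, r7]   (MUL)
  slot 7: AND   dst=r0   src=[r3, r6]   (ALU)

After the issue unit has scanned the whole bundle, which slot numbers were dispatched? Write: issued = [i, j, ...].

issued = [0, 2]

(0) want 1×MEM +2rd +0wr — yes → AL2|MU2|ME0|BR1|rd2|wr2
(1) want 1×MEM +1rd +1wr — FU → AL2|MU2|ME0|BR1|rd2|wr2
(2) want 1×MUL +2rd +1wr — yes → AL2|MU1|ME0|BR1|rd0|wr1
(3) want 1×ALU +2rd +1wr — RD_PORT → AL2|MU1|ME0|BR1|rd0|wr1
(4) want 1×MEM +2rd +0wr — FU → AL2|MU1|ME0|BR1|rd0|wr1
(5) want 1×MEM +1rd +1wr — FU → AL2|MU1|ME0|BR1|rd0|wr1
(6) want 1×MUL +2rd +1wr — RD_PORT → AL2|MU1|ME0|BR1|rd0|wr1
(7) want 1×ALU +2rd +1wr — RD_PORT → AL2|MU1|ME0|BR1|rd0|wr1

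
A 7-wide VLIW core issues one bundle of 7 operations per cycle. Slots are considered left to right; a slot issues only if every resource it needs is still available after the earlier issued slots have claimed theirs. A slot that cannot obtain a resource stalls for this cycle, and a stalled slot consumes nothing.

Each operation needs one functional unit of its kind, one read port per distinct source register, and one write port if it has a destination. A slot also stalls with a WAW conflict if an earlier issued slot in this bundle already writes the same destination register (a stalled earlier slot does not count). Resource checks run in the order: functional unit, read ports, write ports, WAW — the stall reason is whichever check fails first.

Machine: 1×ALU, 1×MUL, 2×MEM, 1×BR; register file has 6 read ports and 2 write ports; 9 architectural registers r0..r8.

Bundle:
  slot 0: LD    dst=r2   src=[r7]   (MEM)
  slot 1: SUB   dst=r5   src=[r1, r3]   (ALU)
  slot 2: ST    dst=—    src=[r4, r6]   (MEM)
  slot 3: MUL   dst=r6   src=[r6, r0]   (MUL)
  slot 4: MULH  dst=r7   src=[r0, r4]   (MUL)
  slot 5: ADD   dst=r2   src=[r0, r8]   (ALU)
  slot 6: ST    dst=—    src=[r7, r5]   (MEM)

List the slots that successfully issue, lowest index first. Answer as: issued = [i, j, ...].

  0. MEM→r2 ⇒ go  {1A/1Mu/1Ld/1B | 5r 1w}
  1. ALU→r5 ⇒ go  {0A/1Mu/1Ld/1B | 3r 0w}
  2. MEM ⇒ go  {0A/1Mu/0Ld/1B | 1r 0w}
  3. MUL→r6 ⇒ no(RD_PORT)  {0A/1Mu/0Ld/1B | 1r 0w}
  4. MUL→r7 ⇒ no(RD_PORT)  {0A/1Mu/0Ld/1B | 1r 0w}
  5. ALU→r2 ⇒ no(FU)  {0A/1Mu/0Ld/1B | 1r 0w}
  6. MEM ⇒ no(FU)  {0A/1Mu/0Ld/1B | 1r 0w}

issued = [0, 1, 2]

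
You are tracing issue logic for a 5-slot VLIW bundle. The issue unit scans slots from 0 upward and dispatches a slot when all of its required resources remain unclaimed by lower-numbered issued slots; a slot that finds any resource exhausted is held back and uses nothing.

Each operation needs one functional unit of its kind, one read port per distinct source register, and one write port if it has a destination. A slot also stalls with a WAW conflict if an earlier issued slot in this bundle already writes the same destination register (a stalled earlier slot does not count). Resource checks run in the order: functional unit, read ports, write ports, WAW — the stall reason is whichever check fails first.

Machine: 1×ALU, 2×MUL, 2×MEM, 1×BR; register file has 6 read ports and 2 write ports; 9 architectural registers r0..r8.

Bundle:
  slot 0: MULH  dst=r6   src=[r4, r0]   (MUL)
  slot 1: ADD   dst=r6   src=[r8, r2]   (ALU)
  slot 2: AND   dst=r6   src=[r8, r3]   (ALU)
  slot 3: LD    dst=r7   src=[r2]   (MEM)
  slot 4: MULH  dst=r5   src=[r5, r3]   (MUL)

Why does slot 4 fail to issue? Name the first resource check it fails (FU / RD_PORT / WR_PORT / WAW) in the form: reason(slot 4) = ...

(0) want 1×MUL +2rd +1wr — yes → AL1|MU1|ME2|BR1|rd4|wr1
(1) want 1×ALU +2rd +1wr — WAW → AL1|MU1|ME2|BR1|rd4|wr1
(2) want 1×ALU +2rd +1wr — WAW → AL1|MU1|ME2|BR1|rd4|wr1
(3) want 1×MEM +1rd +1wr — yes → AL1|MU1|ME1|BR1|rd3|wr0
(4) want 1×MUL +2rd +1wr — WR_PORT → AL1|MU1|ME1|BR1|rd3|wr0

reason(slot 4) = WR_PORT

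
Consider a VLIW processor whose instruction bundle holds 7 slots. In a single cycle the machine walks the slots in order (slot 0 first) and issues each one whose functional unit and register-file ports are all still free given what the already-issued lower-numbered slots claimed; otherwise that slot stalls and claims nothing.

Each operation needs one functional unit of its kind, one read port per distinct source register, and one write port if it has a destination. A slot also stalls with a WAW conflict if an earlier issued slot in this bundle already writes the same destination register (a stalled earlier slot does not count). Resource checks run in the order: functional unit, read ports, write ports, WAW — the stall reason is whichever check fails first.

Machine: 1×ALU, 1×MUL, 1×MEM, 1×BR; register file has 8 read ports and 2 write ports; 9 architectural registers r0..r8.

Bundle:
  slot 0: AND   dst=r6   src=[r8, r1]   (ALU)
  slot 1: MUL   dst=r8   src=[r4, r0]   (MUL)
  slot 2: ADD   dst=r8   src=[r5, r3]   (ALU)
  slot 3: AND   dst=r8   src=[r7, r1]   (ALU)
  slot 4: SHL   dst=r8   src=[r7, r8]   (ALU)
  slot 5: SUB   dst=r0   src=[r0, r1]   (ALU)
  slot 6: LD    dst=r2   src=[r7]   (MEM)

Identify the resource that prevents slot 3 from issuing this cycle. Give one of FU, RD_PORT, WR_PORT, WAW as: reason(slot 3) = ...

(0) want 1×ALU +2rd +1wr — yes → AL0|MU1|ME1|BR1|rd6|wr1
(1) want 1×MUL +2rd +1wr — yes → AL0|MU0|ME1|BR1|rd4|wr0
(2) want 1×ALU +2rd +1wr — FU → AL0|MU0|ME1|BR1|rd4|wr0
(3) want 1×ALU +2rd +1wr — FU → AL0|MU0|ME1|BR1|rd4|wr0
(4) want 1×ALU +2rd +1wr — FU → AL0|MU0|ME1|BR1|rd4|wr0
(5) want 1×ALU +2rd +1wr — FU → AL0|MU0|ME1|BR1|rd4|wr0
(6) want 1×MEM +1rd +1wr — WR_PORT → AL0|MU0|ME1|BR1|rd4|wr0

reason(slot 3) = FU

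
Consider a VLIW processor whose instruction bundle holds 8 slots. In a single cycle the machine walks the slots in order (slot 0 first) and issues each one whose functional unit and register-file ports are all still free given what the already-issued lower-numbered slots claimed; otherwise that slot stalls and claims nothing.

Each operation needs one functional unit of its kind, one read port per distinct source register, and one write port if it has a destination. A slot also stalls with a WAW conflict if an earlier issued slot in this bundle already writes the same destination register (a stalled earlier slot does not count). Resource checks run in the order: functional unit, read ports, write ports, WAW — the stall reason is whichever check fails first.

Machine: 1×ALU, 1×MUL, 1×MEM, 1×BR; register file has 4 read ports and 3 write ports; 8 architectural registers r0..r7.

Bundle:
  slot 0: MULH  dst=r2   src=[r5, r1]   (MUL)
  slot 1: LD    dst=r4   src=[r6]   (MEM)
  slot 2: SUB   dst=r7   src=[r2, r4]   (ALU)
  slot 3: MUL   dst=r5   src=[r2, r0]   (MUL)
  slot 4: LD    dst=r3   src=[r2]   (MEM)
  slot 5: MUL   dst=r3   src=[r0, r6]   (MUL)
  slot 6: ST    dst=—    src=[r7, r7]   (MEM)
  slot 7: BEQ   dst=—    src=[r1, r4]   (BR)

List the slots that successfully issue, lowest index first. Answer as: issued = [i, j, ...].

#0 MUL src=r5,r1 dispatched  <A:1 Mu:0 Ld:1 B:1 rd:2 wr:2>
#1 MEM src=r6 dispatched  <A:1 Mu:0 Ld:0 B:1 rd:1 wr:1>
#2 ALU src=r2,r4 held:RD_PORT  <A:1 Mu:0 Ld:0 B:1 rd:1 wr:1>
#3 MUL src=r2,r0 held:FU  <A:1 Mu:0 Ld:0 B:1 rd:1 wr:1>
#4 MEM src=r2 held:FU  <A:1 Mu:0 Ld:0 B:1 rd:1 wr:1>
#5 MUL src=r0,r6 held:FU  <A:1 Mu:0 Ld:0 B:1 rd:1 wr:1>
#6 MEM src=r7,r7 held:FU  <A:1 Mu:0 Ld:0 B:1 rd:1 wr:1>
#7 BR src=r1,r4 held:RD_PORT  <A:1 Mu:0 Ld:0 B:1 rd:1 wr:1>

issued = [0, 1]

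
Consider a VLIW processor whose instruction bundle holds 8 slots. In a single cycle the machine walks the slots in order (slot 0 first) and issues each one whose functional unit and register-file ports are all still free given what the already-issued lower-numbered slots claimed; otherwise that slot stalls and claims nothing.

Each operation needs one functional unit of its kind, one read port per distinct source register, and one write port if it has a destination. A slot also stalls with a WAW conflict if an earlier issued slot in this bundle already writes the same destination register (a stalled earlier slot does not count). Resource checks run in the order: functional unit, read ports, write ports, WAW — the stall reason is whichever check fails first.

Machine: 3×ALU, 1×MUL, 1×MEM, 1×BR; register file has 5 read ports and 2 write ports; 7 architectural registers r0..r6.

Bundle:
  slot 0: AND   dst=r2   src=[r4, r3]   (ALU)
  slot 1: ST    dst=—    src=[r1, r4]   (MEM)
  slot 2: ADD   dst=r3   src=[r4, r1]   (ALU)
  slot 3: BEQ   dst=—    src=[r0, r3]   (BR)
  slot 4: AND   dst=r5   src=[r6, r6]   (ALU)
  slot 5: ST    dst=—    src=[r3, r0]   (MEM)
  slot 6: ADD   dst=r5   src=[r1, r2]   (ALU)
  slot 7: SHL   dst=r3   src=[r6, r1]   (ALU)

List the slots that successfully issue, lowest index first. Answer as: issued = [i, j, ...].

  0. ALU→r2 ⇒ go  {2A/1Mu/1Ld/1B | 3r 1w}
  1. MEM ⇒ go  {2A/1Mu/0Ld/1B | 1r 1w}
  2. ALU→r3 ⇒ no(RD_PORT)  {2A/1Mu/0Ld/1B | 1r 1w}
  3. BR ⇒ no(RD_PORT)  {2A/1Mu/0Ld/1B | 1r 1w}
  4. ALU→r5 ⇒ go  {1A/1Mu/0Ld/1B | 0r 0w}
  5. MEM ⇒ no(FU)  {1A/1Mu/0Ld/1B | 0r 0w}
  6. ALU→r5 ⇒ no(RD_PORT)  {1A/1Mu/0Ld/1B | 0r 0w}
  7. ALU→r3 ⇒ no(RD_PORT)  {1A/1Mu/0Ld/1B | 0r 0w}

issued = [0, 1, 4]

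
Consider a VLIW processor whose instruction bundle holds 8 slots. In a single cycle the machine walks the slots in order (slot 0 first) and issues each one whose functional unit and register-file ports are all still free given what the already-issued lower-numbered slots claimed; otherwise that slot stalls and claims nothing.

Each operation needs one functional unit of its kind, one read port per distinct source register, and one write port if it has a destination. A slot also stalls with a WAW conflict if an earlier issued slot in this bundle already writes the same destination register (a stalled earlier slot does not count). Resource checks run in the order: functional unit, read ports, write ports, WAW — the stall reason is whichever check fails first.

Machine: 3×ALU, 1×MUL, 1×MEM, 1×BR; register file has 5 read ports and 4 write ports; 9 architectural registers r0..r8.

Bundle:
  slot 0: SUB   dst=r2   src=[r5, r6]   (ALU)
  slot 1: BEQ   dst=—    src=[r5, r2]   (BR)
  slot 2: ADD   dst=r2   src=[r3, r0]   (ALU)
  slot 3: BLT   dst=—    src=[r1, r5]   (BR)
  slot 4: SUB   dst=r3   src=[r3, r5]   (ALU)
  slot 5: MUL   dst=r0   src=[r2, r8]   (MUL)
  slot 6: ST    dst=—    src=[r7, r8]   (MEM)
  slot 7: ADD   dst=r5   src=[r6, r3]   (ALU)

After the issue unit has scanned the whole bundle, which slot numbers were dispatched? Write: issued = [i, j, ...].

issued = [0, 1]

slot 0 (ALU): ISSUE — free A2,Mu1,Ld1,B1 rp3 wp3
slot 1 (BR): ISSUE — free A2,Mu1,Ld1,B0 rp1 wp3
slot 2 (ALU): stall RD_PORT — free A2,Mu1,Ld1,B0 rp1 wp3
slot 3 (BR): stall FU — free A2,Mu1,Ld1,B0 rp1 wp3
slot 4 (ALU): stall RD_PORT — free A2,Mu1,Ld1,B0 rp1 wp3
slot 5 (MUL): stall RD_PORT — free A2,Mu1,Ld1,B0 rp1 wp3
slot 6 (MEM): stall RD_PORT — free A2,Mu1,Ld1,B0 rp1 wp3
slot 7 (ALU): stall RD_PORT — free A2,Mu1,Ld1,B0 rp1 wp3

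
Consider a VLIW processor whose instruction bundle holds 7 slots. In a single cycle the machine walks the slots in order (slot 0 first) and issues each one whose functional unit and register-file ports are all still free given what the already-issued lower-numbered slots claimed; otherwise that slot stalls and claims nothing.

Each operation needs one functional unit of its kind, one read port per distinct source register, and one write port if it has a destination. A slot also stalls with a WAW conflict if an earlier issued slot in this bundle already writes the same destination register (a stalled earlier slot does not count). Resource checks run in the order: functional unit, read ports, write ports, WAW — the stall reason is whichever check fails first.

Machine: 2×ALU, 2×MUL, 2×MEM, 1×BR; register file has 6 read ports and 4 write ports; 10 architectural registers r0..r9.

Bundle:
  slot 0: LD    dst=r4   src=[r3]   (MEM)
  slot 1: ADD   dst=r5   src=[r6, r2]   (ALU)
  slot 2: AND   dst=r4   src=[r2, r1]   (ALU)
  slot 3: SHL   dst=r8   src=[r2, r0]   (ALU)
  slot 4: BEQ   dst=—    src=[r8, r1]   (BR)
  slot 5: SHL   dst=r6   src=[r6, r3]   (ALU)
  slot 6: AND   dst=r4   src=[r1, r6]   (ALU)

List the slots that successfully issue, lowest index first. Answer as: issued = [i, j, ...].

issued = [0, 1, 3]

  0. MEM→r4 ⇒ go  {2A/2Mu/1Ld/1B | 5r 3w}
  1. ALU→r5 ⇒ go  {1A/2Mu/1Ld/1B | 3r 2w}
  2. ALU→r4 ⇒ no(WAW)  {1A/2Mu/1Ld/1B | 3r 2w}
  3. ALU→r8 ⇒ go  {0A/2Mu/1Ld/1B | 1r 1w}
  4. BR ⇒ no(RD_PORT)  {0A/2Mu/1Ld/1B | 1r 1w}
  5. ALU→r6 ⇒ no(FU)  {0A/2Mu/1Ld/1B | 1r 1w}
  6. ALU→r4 ⇒ no(FU)  {0A/2Mu/1Ld/1B | 1r 1w}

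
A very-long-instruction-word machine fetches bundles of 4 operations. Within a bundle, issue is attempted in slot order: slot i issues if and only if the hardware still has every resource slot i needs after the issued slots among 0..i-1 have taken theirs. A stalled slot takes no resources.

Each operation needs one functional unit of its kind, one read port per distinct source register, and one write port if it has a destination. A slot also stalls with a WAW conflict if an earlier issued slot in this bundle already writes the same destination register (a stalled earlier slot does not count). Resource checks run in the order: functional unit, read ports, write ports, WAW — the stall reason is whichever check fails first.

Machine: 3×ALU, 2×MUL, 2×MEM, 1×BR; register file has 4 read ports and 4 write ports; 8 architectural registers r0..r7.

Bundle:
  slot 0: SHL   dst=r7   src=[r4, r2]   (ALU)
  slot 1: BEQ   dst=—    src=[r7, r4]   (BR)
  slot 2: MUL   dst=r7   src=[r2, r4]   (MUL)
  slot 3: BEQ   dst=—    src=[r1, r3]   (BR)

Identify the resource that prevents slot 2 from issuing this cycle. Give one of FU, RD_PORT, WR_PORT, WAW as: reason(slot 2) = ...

reason(slot 2) = RD_PORT

(0) want 1×ALU +2rd +1wr — yes → AL2|MU2|ME2|BR1|rd2|wr3
(1) want 1×BR +2rd +0wr — yes → AL2|MU2|ME2|BR0|rd0|wr3
(2) want 1×MUL +2rd +1wr — RD_PORT → AL2|MU2|ME2|BR0|rd0|wr3
(3) want 1×BR +2rd +0wr — FU → AL2|MU2|ME2|BR0|rd0|wr3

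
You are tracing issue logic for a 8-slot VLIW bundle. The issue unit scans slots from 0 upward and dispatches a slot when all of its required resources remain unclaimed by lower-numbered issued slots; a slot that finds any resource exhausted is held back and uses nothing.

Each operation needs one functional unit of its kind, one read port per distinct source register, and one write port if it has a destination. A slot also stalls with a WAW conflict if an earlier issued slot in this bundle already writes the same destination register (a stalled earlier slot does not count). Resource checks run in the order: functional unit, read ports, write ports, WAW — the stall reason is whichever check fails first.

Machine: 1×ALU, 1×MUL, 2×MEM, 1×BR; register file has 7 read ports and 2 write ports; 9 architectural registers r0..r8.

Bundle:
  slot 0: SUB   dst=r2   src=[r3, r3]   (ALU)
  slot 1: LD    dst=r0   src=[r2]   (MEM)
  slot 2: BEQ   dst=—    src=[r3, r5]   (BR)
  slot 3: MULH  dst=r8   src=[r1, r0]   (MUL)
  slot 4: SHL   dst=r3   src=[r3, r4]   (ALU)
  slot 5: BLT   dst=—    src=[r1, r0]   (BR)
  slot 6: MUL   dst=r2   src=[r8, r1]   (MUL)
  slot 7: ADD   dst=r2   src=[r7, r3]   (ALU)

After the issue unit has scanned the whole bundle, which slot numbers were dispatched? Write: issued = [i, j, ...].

  0. ALU→r2 ⇒ go  {0A/1Mu/2Ld/1B | 6r 1w}
  1. MEM→r0 ⇒ go  {0A/1Mu/1Ld/1B | 5r 0w}
  2. BR ⇒ go  {0A/1Mu/1Ld/0B | 3r 0w}
  3. MUL→r8 ⇒ no(WR_PORT)  {0A/1Mu/1Ld/0B | 3r 0w}
  4. ALU→r3 ⇒ no(FU)  {0A/1Mu/1Ld/0B | 3r 0w}
  5. BR ⇒ no(FU)  {0A/1Mu/1Ld/0B | 3r 0w}
  6. MUL→r2 ⇒ no(WR_PORT)  {0A/1Mu/1Ld/0B | 3r 0w}
  7. ALU→r2 ⇒ no(FU)  {0A/1Mu/1Ld/0B | 3r 0w}

issued = [0, 1, 2]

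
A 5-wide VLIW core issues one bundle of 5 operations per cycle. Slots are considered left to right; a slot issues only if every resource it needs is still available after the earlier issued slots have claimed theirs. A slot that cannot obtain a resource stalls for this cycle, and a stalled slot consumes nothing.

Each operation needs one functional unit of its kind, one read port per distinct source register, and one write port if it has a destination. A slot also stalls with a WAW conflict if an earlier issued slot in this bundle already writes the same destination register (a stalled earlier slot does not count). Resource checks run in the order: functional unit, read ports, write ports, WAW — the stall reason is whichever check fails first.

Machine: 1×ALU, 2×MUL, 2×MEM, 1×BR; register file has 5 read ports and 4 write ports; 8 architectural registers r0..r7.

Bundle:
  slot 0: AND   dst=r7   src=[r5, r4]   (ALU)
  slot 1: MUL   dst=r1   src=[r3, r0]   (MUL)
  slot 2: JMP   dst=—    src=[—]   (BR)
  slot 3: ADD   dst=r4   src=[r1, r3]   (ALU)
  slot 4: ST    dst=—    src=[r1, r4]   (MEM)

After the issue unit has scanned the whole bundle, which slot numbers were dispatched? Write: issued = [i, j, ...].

#0 ALU src=r5,r4 dispatched  <A:0 Mu:2 Ld:2 B:1 rd:3 wr:3>
#1 MUL src=r3,r0 dispatched  <A:0 Mu:1 Ld:2 B:1 rd:1 wr:2>
#2 BR src=- dispatched  <A:0 Mu:1 Ld:2 B:0 rd:1 wr:2>
#3 ALU src=r1,r3 held:FU  <A:0 Mu:1 Ld:2 B:0 rd:1 wr:2>
#4 MEM src=r1,r4 held:RD_PORT  <A:0 Mu:1 Ld:2 B:0 rd:1 wr:2>

issued = [0, 1, 2]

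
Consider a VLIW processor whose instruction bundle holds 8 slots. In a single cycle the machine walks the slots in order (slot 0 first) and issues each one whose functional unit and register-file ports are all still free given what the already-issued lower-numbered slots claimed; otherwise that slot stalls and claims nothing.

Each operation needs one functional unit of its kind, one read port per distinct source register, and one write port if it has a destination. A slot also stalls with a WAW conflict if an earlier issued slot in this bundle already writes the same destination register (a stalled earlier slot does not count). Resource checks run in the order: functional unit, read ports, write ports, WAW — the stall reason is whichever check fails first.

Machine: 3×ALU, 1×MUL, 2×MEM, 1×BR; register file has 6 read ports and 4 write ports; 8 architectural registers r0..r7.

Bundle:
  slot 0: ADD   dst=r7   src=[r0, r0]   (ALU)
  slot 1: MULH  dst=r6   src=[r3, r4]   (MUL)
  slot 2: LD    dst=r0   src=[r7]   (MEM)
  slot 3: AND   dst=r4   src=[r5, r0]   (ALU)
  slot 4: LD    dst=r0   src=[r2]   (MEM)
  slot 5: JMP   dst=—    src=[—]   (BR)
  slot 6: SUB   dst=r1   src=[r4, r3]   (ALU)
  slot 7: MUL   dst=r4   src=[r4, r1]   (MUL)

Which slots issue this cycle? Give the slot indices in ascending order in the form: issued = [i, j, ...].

slot 0 (ALU): ISSUE — free A2,Mu1,Ld2,B1 rp5 wp3
slot 1 (MUL): ISSUE — free A2,Mu0,Ld2,B1 rp3 wp2
slot 2 (MEM): ISSUE — free A2,Mu0,Ld1,B1 rp2 wp1
slot 3 (ALU): ISSUE — free A1,Mu0,Ld1,B1 rp0 wp0
slot 4 (MEM): stall RD_PORT — free A1,Mu0,Ld1,B1 rp0 wp0
slot 5 (BR): ISSUE — free A1,Mu0,Ld1,B0 rp0 wp0
slot 6 (ALU): stall RD_PORT — free A1,Mu0,Ld1,B0 rp0 wp0
slot 7 (MUL): stall FU — free A1,Mu0,Ld1,B0 rp0 wp0

issued = [0, 1, 2, 3, 5]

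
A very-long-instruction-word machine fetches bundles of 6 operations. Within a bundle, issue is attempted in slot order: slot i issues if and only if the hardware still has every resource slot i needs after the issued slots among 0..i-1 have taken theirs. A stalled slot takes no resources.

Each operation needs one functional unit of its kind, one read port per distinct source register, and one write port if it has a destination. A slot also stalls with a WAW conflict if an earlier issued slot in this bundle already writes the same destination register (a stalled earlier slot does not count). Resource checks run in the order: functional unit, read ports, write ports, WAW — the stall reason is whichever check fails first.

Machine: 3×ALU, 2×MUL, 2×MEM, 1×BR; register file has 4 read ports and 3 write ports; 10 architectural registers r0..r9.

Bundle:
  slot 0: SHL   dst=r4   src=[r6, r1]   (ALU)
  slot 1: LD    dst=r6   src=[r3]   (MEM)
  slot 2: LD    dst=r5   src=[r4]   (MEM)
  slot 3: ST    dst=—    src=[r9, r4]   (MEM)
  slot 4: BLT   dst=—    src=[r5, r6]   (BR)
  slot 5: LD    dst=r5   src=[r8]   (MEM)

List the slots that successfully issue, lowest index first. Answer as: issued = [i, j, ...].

issued = [0, 1, 2]

slot 0 (ALU): ISSUE — free A2,Mu2,Ld2,B1 rp2 wp2
slot 1 (MEM): ISSUE — free A2,Mu2,Ld1,B1 rp1 wp1
slot 2 (MEM): ISSUE — free A2,Mu2,Ld0,B1 rp0 wp0
slot 3 (MEM): stall FU — free A2,Mu2,Ld0,B1 rp0 wp0
slot 4 (BR): stall RD_PORT — free A2,Mu2,Ld0,B1 rp0 wp0
slot 5 (MEM): stall FU — free A2,Mu2,Ld0,B1 rp0 wp0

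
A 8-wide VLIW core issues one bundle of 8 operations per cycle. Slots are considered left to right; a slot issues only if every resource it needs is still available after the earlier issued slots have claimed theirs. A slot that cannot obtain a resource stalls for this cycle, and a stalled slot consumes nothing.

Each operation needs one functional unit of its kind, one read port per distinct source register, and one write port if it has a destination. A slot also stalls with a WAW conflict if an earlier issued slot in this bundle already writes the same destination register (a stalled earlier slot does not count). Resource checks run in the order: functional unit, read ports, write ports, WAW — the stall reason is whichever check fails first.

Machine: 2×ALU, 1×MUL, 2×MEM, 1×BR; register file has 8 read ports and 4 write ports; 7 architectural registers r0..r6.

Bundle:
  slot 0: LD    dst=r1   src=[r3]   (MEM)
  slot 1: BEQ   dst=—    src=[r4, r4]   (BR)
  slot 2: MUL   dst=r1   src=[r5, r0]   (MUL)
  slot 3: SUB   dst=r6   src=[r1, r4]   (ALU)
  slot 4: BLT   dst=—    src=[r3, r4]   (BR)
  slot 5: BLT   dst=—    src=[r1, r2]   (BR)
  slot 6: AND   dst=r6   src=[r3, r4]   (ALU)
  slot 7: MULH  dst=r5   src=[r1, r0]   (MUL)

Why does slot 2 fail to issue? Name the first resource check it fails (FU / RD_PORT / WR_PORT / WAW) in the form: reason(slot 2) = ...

reason(slot 2) = WAW

(0) want 1×MEM +1rd +1wr — yes → AL2|MU1|ME1|BR1|rd7|wr3
(1) want 1×BR +1rd +0wr — yes → AL2|MU1|ME1|BR0|rd6|wr3
(2) want 1×MUL +2rd +1wr — WAW → AL2|MU1|ME1|BR0|rd6|wr3
(3) want 1×ALU +2rd +1wr — yes → AL1|MU1|ME1|BR0|rd4|wr2
(4) want 1×BR +2rd +0wr — FU → AL1|MU1|ME1|BR0|rd4|wr2
(5) want 1×BR +2rd +0wr — FU → AL1|MU1|ME1|BR0|rd4|wr2
(6) want 1×ALU +2rd +1wr — WAW → AL1|MU1|ME1|BR0|rd4|wr2
(7) want 1×MUL +2rd +1wr — yes → AL1|MU0|ME1|BR0|rd2|wr1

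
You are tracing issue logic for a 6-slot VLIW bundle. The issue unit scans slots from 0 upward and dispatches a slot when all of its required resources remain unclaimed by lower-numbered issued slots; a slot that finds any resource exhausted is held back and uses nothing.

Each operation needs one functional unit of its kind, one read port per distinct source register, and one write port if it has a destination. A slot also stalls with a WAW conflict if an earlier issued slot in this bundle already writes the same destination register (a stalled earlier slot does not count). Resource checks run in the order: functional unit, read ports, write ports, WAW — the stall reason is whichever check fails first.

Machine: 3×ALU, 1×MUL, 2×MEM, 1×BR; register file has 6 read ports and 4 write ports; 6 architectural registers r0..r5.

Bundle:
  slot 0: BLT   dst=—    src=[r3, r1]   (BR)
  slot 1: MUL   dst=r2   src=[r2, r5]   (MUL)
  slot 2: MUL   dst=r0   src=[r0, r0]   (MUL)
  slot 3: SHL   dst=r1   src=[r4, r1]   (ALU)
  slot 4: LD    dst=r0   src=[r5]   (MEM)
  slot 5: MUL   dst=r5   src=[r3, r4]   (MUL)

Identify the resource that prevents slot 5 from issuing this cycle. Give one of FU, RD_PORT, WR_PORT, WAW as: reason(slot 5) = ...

reason(slot 5) = FU

slot 0 (BR): ISSUE — free A3,Mu1,Ld2,B0 rp4 wp4
slot 1 (MUL): ISSUE — free A3,Mu0,Ld2,B0 rp2 wp3
slot 2 (MUL): stall FU — free A3,Mu0,Ld2,B0 rp2 wp3
slot 3 (ALU): ISSUE — free A2,Mu0,Ld2,B0 rp0 wp2
slot 4 (MEM): stall RD_PORT — free A2,Mu0,Ld2,B0 rp0 wp2
slot 5 (MUL): stall FU — free A2,Mu0,Ld2,B0 rp0 wp2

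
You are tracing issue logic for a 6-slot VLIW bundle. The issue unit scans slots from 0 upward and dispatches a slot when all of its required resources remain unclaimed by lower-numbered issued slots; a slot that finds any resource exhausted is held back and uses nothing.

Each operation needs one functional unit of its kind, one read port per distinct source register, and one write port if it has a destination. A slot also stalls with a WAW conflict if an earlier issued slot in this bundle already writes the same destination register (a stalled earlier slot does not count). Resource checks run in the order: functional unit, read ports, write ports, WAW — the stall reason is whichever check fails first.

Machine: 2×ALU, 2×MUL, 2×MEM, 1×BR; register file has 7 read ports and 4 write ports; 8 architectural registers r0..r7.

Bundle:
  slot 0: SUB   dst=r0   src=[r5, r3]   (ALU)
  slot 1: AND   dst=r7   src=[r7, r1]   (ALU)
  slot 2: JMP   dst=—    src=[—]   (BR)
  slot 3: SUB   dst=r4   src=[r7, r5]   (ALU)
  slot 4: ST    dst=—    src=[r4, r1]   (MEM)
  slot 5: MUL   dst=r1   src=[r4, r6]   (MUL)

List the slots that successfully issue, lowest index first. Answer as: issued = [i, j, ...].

[0] ALU needs rd=2 wr=1: ok; after: ALU=1 MUL=2 MEM=2 BR=1, R=5, W=3
[1] ALU needs rd=2 wr=1: ok; after: ALU=0 MUL=2 MEM=2 BR=1, R=3, W=2
[2] BR needs rd=0 wr=0: ok; after: ALU=0 MUL=2 MEM=2 BR=0, R=3, W=2
[3] ALU needs rd=2 wr=1: FU; after: ALU=0 MUL=2 MEM=2 BR=0, R=3, W=2
[4] MEM needs rd=2 wr=0: ok; after: ALU=0 MUL=2 MEM=1 BR=0, R=1, W=2
[5] MUL needs rd=2 wr=1: RD_PORT; after: ALU=0 MUL=2 MEM=1 BR=0, R=1, W=2

issued = [0, 1, 2, 4]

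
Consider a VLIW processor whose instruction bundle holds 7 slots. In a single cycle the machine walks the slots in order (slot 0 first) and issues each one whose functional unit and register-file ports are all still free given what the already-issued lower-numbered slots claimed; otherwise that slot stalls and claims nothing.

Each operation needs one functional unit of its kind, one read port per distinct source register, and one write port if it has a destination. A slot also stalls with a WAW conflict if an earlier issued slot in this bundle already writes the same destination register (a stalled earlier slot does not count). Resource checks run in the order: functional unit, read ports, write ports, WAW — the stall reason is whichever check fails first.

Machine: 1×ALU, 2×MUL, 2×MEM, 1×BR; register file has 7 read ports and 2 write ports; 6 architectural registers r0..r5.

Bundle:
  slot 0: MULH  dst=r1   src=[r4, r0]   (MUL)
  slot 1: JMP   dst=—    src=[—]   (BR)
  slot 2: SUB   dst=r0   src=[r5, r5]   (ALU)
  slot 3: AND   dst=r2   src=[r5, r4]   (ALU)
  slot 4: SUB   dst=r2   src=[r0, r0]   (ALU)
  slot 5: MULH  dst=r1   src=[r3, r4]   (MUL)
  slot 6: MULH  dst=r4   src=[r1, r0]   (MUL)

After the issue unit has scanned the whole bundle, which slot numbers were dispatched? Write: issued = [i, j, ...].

#0 MUL src=r4,r0 dispatched  <A:1 Mu:1 Ld:2 B:1 rd:5 wr:1>
#1 BR src=- dispatched  <A:1 Mu:1 Ld:2 B:0 rd:5 wr:1>
#2 ALU src=r5,r5 dispatched  <A:0 Mu:1 Ld:2 B:0 rd:4 wr:0>
#3 ALU src=r5,r4 held:FU  <A:0 Mu:1 Ld:2 B:0 rd:4 wr:0>
#4 ALU src=r0,r0 held:FU  <A:0 Mu:1 Ld:2 B:0 rd:4 wr:0>
#5 MUL src=r3,r4 held:WR_PORT  <A:0 Mu:1 Ld:2 B:0 rd:4 wr:0>
#6 MUL src=r1,r0 held:WR_PORT  <A:0 Mu:1 Ld:2 B:0 rd:4 wr:0>

issued = [0, 1, 2]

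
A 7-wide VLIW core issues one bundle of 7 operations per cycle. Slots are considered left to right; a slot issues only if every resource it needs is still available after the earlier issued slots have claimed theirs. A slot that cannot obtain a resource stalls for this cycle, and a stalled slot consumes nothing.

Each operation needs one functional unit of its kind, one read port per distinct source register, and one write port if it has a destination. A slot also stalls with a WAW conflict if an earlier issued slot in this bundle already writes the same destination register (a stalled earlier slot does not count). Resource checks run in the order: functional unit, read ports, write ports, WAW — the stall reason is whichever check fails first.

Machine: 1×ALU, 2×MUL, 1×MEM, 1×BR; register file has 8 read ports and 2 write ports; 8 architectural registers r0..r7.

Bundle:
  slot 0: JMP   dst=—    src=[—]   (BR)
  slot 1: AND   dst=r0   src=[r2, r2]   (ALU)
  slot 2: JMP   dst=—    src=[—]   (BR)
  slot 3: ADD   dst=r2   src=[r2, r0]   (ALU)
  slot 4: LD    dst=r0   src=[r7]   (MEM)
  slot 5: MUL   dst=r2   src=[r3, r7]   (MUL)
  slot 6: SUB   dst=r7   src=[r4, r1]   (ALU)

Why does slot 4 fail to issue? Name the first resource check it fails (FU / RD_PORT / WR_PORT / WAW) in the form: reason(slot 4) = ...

reason(slot 4) = WAW

slot 0 (BR): ISSUE — free A1,Mu2,Ld1,B0 rp8 wp2
slot 1 (ALU): ISSUE — free A0,Mu2,Ld1,B0 rp7 wp1
slot 2 (BR): stall FU — free A0,Mu2,Ld1,B0 rp7 wp1
slot 3 (ALU): stall FU — free A0,Mu2,Ld1,B0 rp7 wp1
slot 4 (MEM): stall WAW — free A0,Mu2,Ld1,B0 rp7 wp1
slot 5 (MUL): ISSUE — free A0,Mu1,Ld1,B0 rp5 wp0
slot 6 (ALU): stall FU — free A0,Mu1,Ld1,B0 rp5 wp0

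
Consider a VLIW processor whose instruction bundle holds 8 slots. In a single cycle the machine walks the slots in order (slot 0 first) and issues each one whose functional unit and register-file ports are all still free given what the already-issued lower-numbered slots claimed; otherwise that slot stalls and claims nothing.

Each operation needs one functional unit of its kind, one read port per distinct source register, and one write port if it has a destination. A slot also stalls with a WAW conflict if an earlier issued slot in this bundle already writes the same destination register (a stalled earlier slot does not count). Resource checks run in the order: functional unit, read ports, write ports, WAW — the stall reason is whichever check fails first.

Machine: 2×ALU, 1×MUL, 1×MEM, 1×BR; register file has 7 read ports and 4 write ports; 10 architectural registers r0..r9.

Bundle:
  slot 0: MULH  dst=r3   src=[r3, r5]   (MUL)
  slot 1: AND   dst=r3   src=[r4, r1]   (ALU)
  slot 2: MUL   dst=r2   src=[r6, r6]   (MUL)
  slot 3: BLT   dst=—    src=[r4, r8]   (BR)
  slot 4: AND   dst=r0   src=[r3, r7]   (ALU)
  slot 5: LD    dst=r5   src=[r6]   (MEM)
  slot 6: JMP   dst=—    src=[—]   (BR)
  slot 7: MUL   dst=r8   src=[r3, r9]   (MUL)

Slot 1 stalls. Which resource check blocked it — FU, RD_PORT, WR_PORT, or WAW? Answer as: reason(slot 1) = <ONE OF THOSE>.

  0. MUL→r3 ⇒ go  {2A/0Mu/1Ld/1B | 5r 3w}
  1. ALU→r3 ⇒ no(WAW)  {2A/0Mu/1Ld/1B | 5r 3w}
  2. MUL→r2 ⇒ no(FU)  {2A/0Mu/1Ld/1B | 5r 3w}
  3. BR ⇒ go  {2A/0Mu/1Ld/0B | 3r 3w}
  4. ALU→r0 ⇒ go  {1A/0Mu/1Ld/0B | 1r 2w}
  5. MEM→r5 ⇒ go  {1A/0Mu/0Ld/0B | 0r 1w}
  6. BR ⇒ no(FU)  {1A/0Mu/0Ld/0B | 0r 1w}
  7. MUL→r8 ⇒ no(FU)  {1A/0Mu/0Ld/0B | 0r 1w}

reason(slot 1) = WAW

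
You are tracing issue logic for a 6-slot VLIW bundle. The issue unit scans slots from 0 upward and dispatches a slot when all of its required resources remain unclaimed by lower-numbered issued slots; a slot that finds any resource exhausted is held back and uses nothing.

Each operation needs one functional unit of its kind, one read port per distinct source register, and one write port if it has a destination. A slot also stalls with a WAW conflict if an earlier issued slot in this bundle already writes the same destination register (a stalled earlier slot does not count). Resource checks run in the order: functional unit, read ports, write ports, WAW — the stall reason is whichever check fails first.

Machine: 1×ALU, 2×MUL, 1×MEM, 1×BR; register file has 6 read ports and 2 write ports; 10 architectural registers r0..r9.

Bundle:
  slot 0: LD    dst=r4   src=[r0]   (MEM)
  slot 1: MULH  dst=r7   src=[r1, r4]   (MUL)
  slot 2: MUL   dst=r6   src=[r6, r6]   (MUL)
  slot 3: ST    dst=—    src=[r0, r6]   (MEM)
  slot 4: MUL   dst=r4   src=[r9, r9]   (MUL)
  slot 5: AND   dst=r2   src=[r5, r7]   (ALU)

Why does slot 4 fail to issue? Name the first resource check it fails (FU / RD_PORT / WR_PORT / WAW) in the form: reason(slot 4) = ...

(0) want 1×MEM +1rd +1wr — yes → AL1|MU2|ME0|BR1|rd5|wr1
(1) want 1×MUL +2rd +1wr — yes → AL1|MU1|ME0|BR1|rd3|wr0
(2) want 1×MUL +1rd +1wr — WR_PORT → AL1|MU1|ME0|BR1|rd3|wr0
(3) want 1×MEM +2rd +0wr — FU → AL1|MU1|ME0|BR1|rd3|wr0
(4) want 1×MUL +1rd +1wr — WR_PORT → AL1|MU1|ME0|BR1|rd3|wr0
(5) want 1×ALU +2rd +1wr — WR_PORT → AL1|MU1|ME0|BR1|rd3|wr0

reason(slot 4) = WR_PORT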